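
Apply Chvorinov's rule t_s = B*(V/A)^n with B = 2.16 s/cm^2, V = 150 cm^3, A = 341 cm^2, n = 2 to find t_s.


Formula: t_s = B * (V/A)^n  (Chvorinov's rule, n=2)
Modulus M = V/A = 150/341 = 0.439883 cm
M^2 = 0.439883^2 = 0.193497 cm^2
t_s = 2.16 * 0.193497 = 0.4180 s

Answer: 0.4180 s


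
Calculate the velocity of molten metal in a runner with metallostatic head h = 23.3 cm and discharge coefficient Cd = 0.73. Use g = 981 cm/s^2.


Formula: v = Cd * sqrt(2 * g * h)  (Torricelli with discharge coefficient)
2*g*h = 2 * 981 * 23.3 = 45714.6 cm^2/s^2
sqrt(45714.6) = 213.80973 cm/s
v = 0.73 * 213.80973 = 156.0811 cm/s

Final answer: 156.0811 cm/s


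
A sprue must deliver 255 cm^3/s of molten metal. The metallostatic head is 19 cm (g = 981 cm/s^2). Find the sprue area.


Formula: v = sqrt(2*g*h), A = Q/v
Velocity: v = sqrt(2 * 981 * 19) = sqrt(37278) = 193.0751 cm/s
Sprue area: A = Q / v = 255 / 193.0751 = 1.3207 cm^2

Final answer: 1.3207 cm^2


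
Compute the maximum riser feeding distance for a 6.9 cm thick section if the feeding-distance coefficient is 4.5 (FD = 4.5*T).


Formula: FD = 4.5 * T  (riser feeding-distance rule)
FD = 4.5 * 6.9 cm = 31.0500 cm


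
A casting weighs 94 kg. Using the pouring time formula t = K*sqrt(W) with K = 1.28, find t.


Formula: t = K * sqrt(W)
sqrt(W) = sqrt(94) = 9.69536
t = 1.28 * 9.69536 = 12.4101 s

Final answer: 12.4101 s


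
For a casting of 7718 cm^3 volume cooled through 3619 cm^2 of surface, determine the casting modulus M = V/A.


Formula: Casting Modulus M = V / A
M = 7718 cm^3 / 3619 cm^2 = 2.1326 cm

2.1326 cm


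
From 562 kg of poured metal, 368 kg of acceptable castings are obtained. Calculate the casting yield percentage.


Formula: Casting Yield = (W_good / W_total) * 100
Yield = (368 kg / 562 kg) * 100 = 65.4804%

65.4804%


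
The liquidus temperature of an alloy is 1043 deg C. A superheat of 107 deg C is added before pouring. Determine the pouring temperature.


Formula: T_pour = T_melt + Superheat
T_pour = 1043 + 107 = 1150 deg C

Final answer: 1150 deg C


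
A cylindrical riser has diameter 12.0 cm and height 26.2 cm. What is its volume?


Formula: V = pi * (D/2)^2 * H  (cylinder volume)
Radius = D/2 = 12.0/2 = 6.0 cm
V = pi * 6.0^2 * 26.2 = 2963.1502 cm^3


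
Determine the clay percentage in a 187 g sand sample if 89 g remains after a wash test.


Formula: Clay% = (W_total - W_washed) / W_total * 100
Clay mass = 187 - 89 = 98 g
Clay% = 98 / 187 * 100 = 52.4064%

Answer: 52.4064%


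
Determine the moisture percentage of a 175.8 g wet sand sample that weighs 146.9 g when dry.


Formula: MC = (W_wet - W_dry) / W_wet * 100
Water mass = 175.8 - 146.9 = 28.9 g
MC = 28.9 / 175.8 * 100 = 16.4391%


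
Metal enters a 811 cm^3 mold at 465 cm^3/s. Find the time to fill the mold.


Formula: t_fill = V_mold / Q_flow
t = 811 cm^3 / 465 cm^3/s = 1.7441 s

Final answer: 1.7441 s


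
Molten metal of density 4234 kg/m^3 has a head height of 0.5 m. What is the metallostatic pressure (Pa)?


Formula: P = rho * g * h
rho * g = 4234 * 9.81 = 41535.54 N/m^3
P = 41535.54 * 0.5 = 20767.7700 Pa

20767.7700 Pa


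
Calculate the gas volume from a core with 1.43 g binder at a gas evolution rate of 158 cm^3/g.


Formula: V_gas = W_binder * gas_evolution_rate
V = 1.43 g * 158 cm^3/g = 225.9400 cm^3


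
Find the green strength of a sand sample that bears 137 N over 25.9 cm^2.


Formula: Compressive Strength = Force / Area
Strength = 137 N / 25.9 cm^2 = 5.2896 N/cm^2

Final answer: 5.2896 N/cm^2


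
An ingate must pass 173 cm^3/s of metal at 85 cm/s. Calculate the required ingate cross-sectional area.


Formula: A_ingate = Q / v  (continuity equation)
A = 173 cm^3/s / 85 cm/s = 2.0353 cm^2

Final answer: 2.0353 cm^2


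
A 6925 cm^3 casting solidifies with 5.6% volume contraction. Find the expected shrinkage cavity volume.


Formula: V_shrink = V_casting * shrinkage_pct / 100
V_shrink = 6925 cm^3 * 5.6 / 100 = 387.8000 cm^3


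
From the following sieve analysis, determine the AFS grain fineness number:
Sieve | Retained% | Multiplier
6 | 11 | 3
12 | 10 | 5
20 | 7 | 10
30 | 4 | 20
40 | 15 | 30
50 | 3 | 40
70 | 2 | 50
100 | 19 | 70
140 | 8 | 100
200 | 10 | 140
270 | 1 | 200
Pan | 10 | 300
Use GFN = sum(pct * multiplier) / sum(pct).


Formula: GFN = sum(pct * multiplier) / sum(pct)
sum(pct * multiplier) = 7633
sum(pct) = 100
GFN = 7633 / 100 = 76.33

Answer: 76.33


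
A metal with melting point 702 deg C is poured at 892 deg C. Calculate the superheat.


Formula: Superheat = T_pour - T_melt
Superheat = 892 - 702 = 190 deg C

Final answer: 190 deg C


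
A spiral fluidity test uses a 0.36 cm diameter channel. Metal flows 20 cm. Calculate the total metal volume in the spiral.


Formula: V = pi * (d/2)^2 * L  (cylinder volume)
Radius = 0.36/2 = 0.18 cm
V = pi * 0.18^2 * 20 = 2.0358 cm^3

2.0358 cm^3


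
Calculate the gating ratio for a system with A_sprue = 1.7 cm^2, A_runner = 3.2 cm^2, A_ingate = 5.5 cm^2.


Sprue:Runner:Ingate = 1 : 3.2/1.7 : 5.5/1.7 = 1:1.88:3.24

Final answer: 1:1.88:3.24


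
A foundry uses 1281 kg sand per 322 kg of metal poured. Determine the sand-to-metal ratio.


Formula: Sand-to-Metal Ratio = W_sand / W_metal
Ratio = 1281 kg / 322 kg = 3.9783

3.9783


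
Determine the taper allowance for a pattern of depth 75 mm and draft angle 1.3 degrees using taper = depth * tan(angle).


Formula: taper = depth * tan(draft_angle)
tan(1.3 deg) = 0.0226932
taper = 75 mm * 0.0226932 = 1.7020 mm


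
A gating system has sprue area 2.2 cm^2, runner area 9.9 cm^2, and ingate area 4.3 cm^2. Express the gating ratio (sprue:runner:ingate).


Sprue:Runner:Ingate = 1 : 9.9/2.2 : 4.3/2.2 = 1:4.50:1.95

Answer: 1:4.50:1.95


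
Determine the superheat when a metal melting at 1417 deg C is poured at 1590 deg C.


Formula: Superheat = T_pour - T_melt
Superheat = 1590 - 1417 = 173 deg C


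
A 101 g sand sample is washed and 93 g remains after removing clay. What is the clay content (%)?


Formula: Clay% = (W_total - W_washed) / W_total * 100
Clay mass = 101 - 93 = 8 g
Clay% = 8 / 101 * 100 = 7.9208%

7.9208%


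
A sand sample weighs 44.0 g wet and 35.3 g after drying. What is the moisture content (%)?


Formula: MC = (W_wet - W_dry) / W_wet * 100
Water mass = 44.0 - 35.3 = 8.7 g
MC = 8.7 / 44.0 * 100 = 19.7727%

Final answer: 19.7727%


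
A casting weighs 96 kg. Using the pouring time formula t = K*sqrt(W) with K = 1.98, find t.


Formula: t = K * sqrt(W)
sqrt(W) = sqrt(96) = 9.79796
t = 1.98 * 9.79796 = 19.4000 s

Answer: 19.4000 s


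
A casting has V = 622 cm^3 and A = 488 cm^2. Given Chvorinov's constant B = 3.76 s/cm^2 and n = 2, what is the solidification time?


Formula: t_s = B * (V/A)^n  (Chvorinov's rule, n=2)
Modulus M = V/A = 622/488 = 1.274590 cm
M^2 = 1.274590^2 = 1.624580 cm^2
t_s = 3.76 * 1.624580 = 6.1084 s

Answer: 6.1084 s


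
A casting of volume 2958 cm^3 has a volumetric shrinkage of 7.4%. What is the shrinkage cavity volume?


Formula: V_shrink = V_casting * shrinkage_pct / 100
V_shrink = 2958 cm^3 * 7.4 / 100 = 218.8920 cm^3

Answer: 218.8920 cm^3


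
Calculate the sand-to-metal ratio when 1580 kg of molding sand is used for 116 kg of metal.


Formula: Sand-to-Metal Ratio = W_sand / W_metal
Ratio = 1580 kg / 116 kg = 13.6207

13.6207


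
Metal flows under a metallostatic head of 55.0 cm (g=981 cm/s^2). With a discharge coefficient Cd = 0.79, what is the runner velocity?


Formula: v = Cd * sqrt(2 * g * h)  (Torricelli with discharge coefficient)
2*g*h = 2 * 981 * 55.0 = 107910.0 cm^2/s^2
sqrt(107910.0) = 328.49658 cm/s
v = 0.79 * 328.49658 = 259.5123 cm/s


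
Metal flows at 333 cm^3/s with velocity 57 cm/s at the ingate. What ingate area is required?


Formula: A_ingate = Q / v  (continuity equation)
A = 333 cm^3/s / 57 cm/s = 5.8421 cm^2

5.8421 cm^2


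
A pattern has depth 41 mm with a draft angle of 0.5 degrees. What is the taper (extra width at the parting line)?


Formula: taper = depth * tan(draft_angle)
tan(0.5 deg) = 0.0087269
taper = 41 mm * 0.0087269 = 0.3578 mm

0.3578 mm


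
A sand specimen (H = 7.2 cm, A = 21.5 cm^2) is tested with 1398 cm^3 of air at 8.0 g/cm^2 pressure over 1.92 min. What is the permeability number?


Formula: Permeability Number P = (V * H) / (p * A * t)
Numerator: V * H = 1398 * 7.2 = 10065.6
Denominator: p * A * t = 8.0 * 21.5 * 1.92 = 330.24
P = 10065.6 / 330.24 = 30.4797

30.4797


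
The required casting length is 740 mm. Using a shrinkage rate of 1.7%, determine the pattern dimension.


Formula: L_pattern = L_casting * (1 + shrinkage_rate/100)
Shrinkage factor = 1 + 1.7/100 = 1.017
L_pattern = 740 mm * 1.017 = 752.5800 mm

752.5800 mm


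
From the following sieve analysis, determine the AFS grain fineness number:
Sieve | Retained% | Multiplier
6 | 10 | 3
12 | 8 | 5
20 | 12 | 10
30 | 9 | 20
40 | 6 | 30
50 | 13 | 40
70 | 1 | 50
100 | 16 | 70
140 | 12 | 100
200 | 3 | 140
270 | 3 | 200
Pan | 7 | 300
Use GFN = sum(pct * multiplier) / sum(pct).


Formula: GFN = sum(pct * multiplier) / sum(pct)
sum(pct * multiplier) = 6560
sum(pct) = 100
GFN = 6560 / 100 = 65.60


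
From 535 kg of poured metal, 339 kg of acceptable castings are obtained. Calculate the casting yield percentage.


Formula: Casting Yield = (W_good / W_total) * 100
Yield = (339 kg / 535 kg) * 100 = 63.3645%

Answer: 63.3645%


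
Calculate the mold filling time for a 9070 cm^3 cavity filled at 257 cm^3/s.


Formula: t_fill = V_mold / Q_flow
t = 9070 cm^3 / 257 cm^3/s = 35.2918 s

Answer: 35.2918 s


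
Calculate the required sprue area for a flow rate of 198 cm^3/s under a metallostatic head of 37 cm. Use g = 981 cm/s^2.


Formula: v = sqrt(2*g*h), A = Q/v
Velocity: v = sqrt(2 * 981 * 37) = sqrt(72594) = 269.4327 cm/s
Sprue area: A = Q / v = 198 / 269.4327 = 0.7349 cm^2

Final answer: 0.7349 cm^2


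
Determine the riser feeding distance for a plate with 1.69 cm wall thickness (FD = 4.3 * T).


Formula: FD = 4.3 * T  (riser feeding-distance rule)
FD = 4.3 * 1.69 cm = 7.2670 cm

7.2670 cm


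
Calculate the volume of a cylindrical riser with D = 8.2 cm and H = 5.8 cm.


Formula: V = pi * (D/2)^2 * H  (cylinder volume)
Radius = D/2 = 8.2/2 = 4.1 cm
V = pi * 4.1^2 * 5.8 = 306.2990 cm^3

306.2990 cm^3


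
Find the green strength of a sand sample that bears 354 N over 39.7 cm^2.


Formula: Compressive Strength = Force / Area
Strength = 354 N / 39.7 cm^2 = 8.9169 N/cm^2


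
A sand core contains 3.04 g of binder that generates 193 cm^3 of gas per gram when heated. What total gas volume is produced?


Formula: V_gas = W_binder * gas_evolution_rate
V = 3.04 g * 193 cm^3/g = 586.7200 cm^3

586.7200 cm^3


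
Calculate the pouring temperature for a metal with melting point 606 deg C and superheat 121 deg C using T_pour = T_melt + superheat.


Formula: T_pour = T_melt + Superheat
T_pour = 606 + 121 = 727 deg C

Final answer: 727 deg C


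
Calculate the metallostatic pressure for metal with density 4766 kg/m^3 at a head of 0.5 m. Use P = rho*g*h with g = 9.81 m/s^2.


Formula: P = rho * g * h
rho * g = 4766 * 9.81 = 46754.46 N/m^3
P = 46754.46 * 0.5 = 23377.2300 Pa

Final answer: 23377.2300 Pa


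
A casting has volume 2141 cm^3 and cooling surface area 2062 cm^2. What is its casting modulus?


Formula: Casting Modulus M = V / A
M = 2141 cm^3 / 2062 cm^2 = 1.0383 cm

Final answer: 1.0383 cm


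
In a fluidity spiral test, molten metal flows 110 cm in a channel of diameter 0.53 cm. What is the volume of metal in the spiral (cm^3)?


Formula: V = pi * (d/2)^2 * L  (cylinder volume)
Radius = 0.53/2 = 0.265 cm
V = pi * 0.265^2 * 110 = 24.2680 cm^3

Final answer: 24.2680 cm^3


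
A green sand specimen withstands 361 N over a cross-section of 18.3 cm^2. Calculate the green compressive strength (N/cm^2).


Formula: Compressive Strength = Force / Area
Strength = 361 N / 18.3 cm^2 = 19.7268 N/cm^2

19.7268 N/cm^2


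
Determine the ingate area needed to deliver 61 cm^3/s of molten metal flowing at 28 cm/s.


Formula: A_ingate = Q / v  (continuity equation)
A = 61 cm^3/s / 28 cm/s = 2.1786 cm^2


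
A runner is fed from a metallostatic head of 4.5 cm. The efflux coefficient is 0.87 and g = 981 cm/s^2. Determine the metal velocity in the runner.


Formula: v = Cd * sqrt(2 * g * h)  (Torricelli with discharge coefficient)
2*g*h = 2 * 981 * 4.5 = 8829.0 cm^2/s^2
sqrt(8829.0) = 93.96276 cm/s
v = 0.87 * 93.96276 = 81.7476 cm/s

81.7476 cm/s


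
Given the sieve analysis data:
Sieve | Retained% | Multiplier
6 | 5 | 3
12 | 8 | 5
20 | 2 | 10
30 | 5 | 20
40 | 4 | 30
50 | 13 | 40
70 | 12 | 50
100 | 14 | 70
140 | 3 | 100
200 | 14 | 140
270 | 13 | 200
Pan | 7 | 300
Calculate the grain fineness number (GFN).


Formula: GFN = sum(pct * multiplier) / sum(pct)
sum(pct * multiplier) = 9355
sum(pct) = 100
GFN = 9355 / 100 = 93.55

93.55


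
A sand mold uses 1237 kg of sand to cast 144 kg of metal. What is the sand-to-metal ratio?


Formula: Sand-to-Metal Ratio = W_sand / W_metal
Ratio = 1237 kg / 144 kg = 8.5903

Answer: 8.5903


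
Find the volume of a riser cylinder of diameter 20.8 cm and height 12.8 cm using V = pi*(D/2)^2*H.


Formula: V = pi * (D/2)^2 * H  (cylinder volume)
Radius = D/2 = 20.8/2 = 10.4 cm
V = pi * 10.4^2 * 12.8 = 4349.3717 cm^3

4349.3717 cm^3


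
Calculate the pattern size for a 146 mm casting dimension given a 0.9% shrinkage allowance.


Formula: L_pattern = L_casting * (1 + shrinkage_rate/100)
Shrinkage factor = 1 + 0.9/100 = 1.009
L_pattern = 146 mm * 1.009 = 147.3140 mm

Final answer: 147.3140 mm


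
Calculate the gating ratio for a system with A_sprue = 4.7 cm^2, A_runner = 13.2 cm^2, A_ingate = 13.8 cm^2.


Sprue:Runner:Ingate = 1 : 13.2/4.7 : 13.8/4.7 = 1:2.81:2.94


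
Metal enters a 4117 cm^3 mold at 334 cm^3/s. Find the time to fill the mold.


Formula: t_fill = V_mold / Q_flow
t = 4117 cm^3 / 334 cm^3/s = 12.3263 s

Answer: 12.3263 s


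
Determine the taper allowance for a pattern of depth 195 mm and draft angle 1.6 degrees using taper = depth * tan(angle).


Formula: taper = depth * tan(draft_angle)
tan(1.6 deg) = 0.0279325
taper = 195 mm * 0.0279325 = 5.4468 mm


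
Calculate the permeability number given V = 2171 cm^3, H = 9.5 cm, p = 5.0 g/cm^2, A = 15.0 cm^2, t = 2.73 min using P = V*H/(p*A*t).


Formula: Permeability Number P = (V * H) / (p * A * t)
Numerator: V * H = 2171 * 9.5 = 20624.5
Denominator: p * A * t = 5.0 * 15.0 * 2.73 = 204.75
P = 20624.5 / 204.75 = 100.7302

Answer: 100.7302


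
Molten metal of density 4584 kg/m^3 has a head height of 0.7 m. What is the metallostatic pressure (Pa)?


Formula: P = rho * g * h
rho * g = 4584 * 9.81 = 44969.04 N/m^3
P = 44969.04 * 0.7 = 31478.3280 Pa

Answer: 31478.3280 Pa


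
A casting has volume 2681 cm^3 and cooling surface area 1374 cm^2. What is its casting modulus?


Formula: Casting Modulus M = V / A
M = 2681 cm^3 / 1374 cm^2 = 1.9512 cm

1.9512 cm


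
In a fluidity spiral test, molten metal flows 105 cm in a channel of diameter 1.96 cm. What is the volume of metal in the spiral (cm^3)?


Formula: V = pi * (d/2)^2 * L  (cylinder volume)
Radius = 1.96/2 = 0.98 cm
V = pi * 0.98^2 * 105 = 316.8045 cm^3


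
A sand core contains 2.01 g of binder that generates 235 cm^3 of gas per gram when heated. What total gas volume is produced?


Formula: V_gas = W_binder * gas_evolution_rate
V = 2.01 g * 235 cm^3/g = 472.3500 cm^3

472.3500 cm^3


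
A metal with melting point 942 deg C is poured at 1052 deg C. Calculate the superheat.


Formula: Superheat = T_pour - T_melt
Superheat = 1052 - 942 = 110 deg C

Answer: 110 deg C


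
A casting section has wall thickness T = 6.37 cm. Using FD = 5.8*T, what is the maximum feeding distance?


Formula: FD = 5.8 * T  (riser feeding-distance rule)
FD = 5.8 * 6.37 cm = 36.9460 cm


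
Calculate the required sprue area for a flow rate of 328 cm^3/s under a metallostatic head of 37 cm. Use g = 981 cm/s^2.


Formula: v = sqrt(2*g*h), A = Q/v
Velocity: v = sqrt(2 * 981 * 37) = sqrt(72594) = 269.4327 cm/s
Sprue area: A = Q / v = 328 / 269.4327 = 1.2174 cm^2

Final answer: 1.2174 cm^2


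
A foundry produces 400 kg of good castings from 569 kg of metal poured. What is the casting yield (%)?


Formula: Casting Yield = (W_good / W_total) * 100
Yield = (400 kg / 569 kg) * 100 = 70.2988%

70.2988%


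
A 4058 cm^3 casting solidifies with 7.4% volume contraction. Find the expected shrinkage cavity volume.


Formula: V_shrink = V_casting * shrinkage_pct / 100
V_shrink = 4058 cm^3 * 7.4 / 100 = 300.2920 cm^3

300.2920 cm^3


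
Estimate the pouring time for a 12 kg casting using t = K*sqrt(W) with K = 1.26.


Formula: t = K * sqrt(W)
sqrt(W) = sqrt(12) = 3.46410
t = 1.26 * 3.46410 = 4.3648 s

Final answer: 4.3648 s


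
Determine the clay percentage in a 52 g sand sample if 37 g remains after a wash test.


Formula: Clay% = (W_total - W_washed) / W_total * 100
Clay mass = 52 - 37 = 15 g
Clay% = 15 / 52 * 100 = 28.8462%


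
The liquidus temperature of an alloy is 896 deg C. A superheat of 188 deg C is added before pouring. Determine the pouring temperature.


Formula: T_pour = T_melt + Superheat
T_pour = 896 + 188 = 1084 deg C


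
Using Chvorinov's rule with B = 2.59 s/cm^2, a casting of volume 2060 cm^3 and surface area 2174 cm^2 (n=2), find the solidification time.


Formula: t_s = B * (V/A)^n  (Chvorinov's rule, n=2)
Modulus M = V/A = 2060/2174 = 0.947562 cm
M^2 = 0.947562^2 = 0.897874 cm^2
t_s = 2.59 * 0.897874 = 2.3255 s

Answer: 2.3255 s


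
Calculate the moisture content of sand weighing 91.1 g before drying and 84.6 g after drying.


Formula: MC = (W_wet - W_dry) / W_wet * 100
Water mass = 91.1 - 84.6 = 6.5 g
MC = 6.5 / 91.1 * 100 = 7.1350%

Final answer: 7.1350%


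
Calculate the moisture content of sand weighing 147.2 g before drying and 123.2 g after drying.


Formula: MC = (W_wet - W_dry) / W_wet * 100
Water mass = 147.2 - 123.2 = 24.0 g
MC = 24.0 / 147.2 * 100 = 16.3043%

16.3043%


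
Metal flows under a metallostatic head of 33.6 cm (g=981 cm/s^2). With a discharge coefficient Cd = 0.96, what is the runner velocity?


Formula: v = Cd * sqrt(2 * g * h)  (Torricelli with discharge coefficient)
2*g*h = 2 * 981 * 33.6 = 65923.2 cm^2/s^2
sqrt(65923.2) = 256.75514 cm/s
v = 0.96 * 256.75514 = 246.4849 cm/s

Answer: 246.4849 cm/s


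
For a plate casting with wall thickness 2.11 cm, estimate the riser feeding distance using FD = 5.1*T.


Formula: FD = 5.1 * T  (riser feeding-distance rule)
FD = 5.1 * 2.11 cm = 10.7610 cm

Answer: 10.7610 cm


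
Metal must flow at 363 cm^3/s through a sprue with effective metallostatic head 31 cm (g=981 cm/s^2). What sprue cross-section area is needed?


Formula: v = sqrt(2*g*h), A = Q/v
Velocity: v = sqrt(2 * 981 * 31) = sqrt(60822) = 246.6212 cm/s
Sprue area: A = Q / v = 363 / 246.6212 = 1.4719 cm^2

Answer: 1.4719 cm^2


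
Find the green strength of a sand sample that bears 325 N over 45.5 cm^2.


Formula: Compressive Strength = Force / Area
Strength = 325 N / 45.5 cm^2 = 7.1429 N/cm^2

Answer: 7.1429 N/cm^2


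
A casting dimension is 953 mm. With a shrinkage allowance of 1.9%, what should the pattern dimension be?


Formula: L_pattern = L_casting * (1 + shrinkage_rate/100)
Shrinkage factor = 1 + 1.9/100 = 1.019
L_pattern = 953 mm * 1.019 = 971.1070 mm

971.1070 mm


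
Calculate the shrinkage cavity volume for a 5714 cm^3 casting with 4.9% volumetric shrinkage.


Formula: V_shrink = V_casting * shrinkage_pct / 100
V_shrink = 5714 cm^3 * 4.9 / 100 = 279.9860 cm^3


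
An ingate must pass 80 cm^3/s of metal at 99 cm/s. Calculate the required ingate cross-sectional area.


Formula: A_ingate = Q / v  (continuity equation)
A = 80 cm^3/s / 99 cm/s = 0.8081 cm^2

0.8081 cm^2


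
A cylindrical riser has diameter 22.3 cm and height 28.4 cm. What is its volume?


Formula: V = pi * (D/2)^2 * H  (cylinder volume)
Radius = D/2 = 22.3/2 = 11.15 cm
V = pi * 11.15^2 * 28.4 = 11092.2065 cm^3

Answer: 11092.2065 cm^3


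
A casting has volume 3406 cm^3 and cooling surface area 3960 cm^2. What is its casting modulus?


Formula: Casting Modulus M = V / A
M = 3406 cm^3 / 3960 cm^2 = 0.8601 cm

Answer: 0.8601 cm


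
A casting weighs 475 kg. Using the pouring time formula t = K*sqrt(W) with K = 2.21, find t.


Formula: t = K * sqrt(W)
sqrt(W) = sqrt(475) = 21.79449
t = 2.21 * 21.79449 = 48.1658 s

Answer: 48.1658 s


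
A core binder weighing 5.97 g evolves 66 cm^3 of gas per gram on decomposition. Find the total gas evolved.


Formula: V_gas = W_binder * gas_evolution_rate
V = 5.97 g * 66 cm^3/g = 394.0200 cm^3

Final answer: 394.0200 cm^3


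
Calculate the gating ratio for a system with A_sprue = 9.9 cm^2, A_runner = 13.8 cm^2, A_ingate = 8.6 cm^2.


Sprue:Runner:Ingate = 1 : 13.8/9.9 : 8.6/9.9 = 1:1.39:0.87

1:1.39:0.87


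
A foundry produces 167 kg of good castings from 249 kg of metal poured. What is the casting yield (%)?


Formula: Casting Yield = (W_good / W_total) * 100
Yield = (167 kg / 249 kg) * 100 = 67.0683%


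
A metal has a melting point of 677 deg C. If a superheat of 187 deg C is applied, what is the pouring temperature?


Formula: T_pour = T_melt + Superheat
T_pour = 677 + 187 = 864 deg C

Final answer: 864 deg C


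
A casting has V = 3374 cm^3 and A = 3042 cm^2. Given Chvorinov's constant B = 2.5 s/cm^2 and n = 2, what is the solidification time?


Formula: t_s = B * (V/A)^n  (Chvorinov's rule, n=2)
Modulus M = V/A = 3374/3042 = 1.109139 cm
M^2 = 1.109139^2 = 1.230189 cm^2
t_s = 2.5 * 1.230189 = 3.0755 s


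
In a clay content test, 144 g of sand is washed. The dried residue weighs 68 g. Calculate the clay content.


Formula: Clay% = (W_total - W_washed) / W_total * 100
Clay mass = 144 - 68 = 76 g
Clay% = 76 / 144 * 100 = 52.7778%

Final answer: 52.7778%


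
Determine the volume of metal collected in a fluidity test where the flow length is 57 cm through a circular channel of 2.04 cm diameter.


Formula: V = pi * (d/2)^2 * L  (cylinder volume)
Radius = 2.04/2 = 1.02 cm
V = pi * 1.02^2 * 57 = 186.3052 cm^3

Answer: 186.3052 cm^3


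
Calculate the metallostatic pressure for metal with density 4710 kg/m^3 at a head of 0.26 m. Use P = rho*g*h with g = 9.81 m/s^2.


Formula: P = rho * g * h
rho * g = 4710 * 9.81 = 46205.1 N/m^3
P = 46205.1 * 0.26 = 12013.3260 Pa


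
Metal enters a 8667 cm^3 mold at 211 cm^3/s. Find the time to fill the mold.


Formula: t_fill = V_mold / Q_flow
t = 8667 cm^3 / 211 cm^3/s = 41.0758 s


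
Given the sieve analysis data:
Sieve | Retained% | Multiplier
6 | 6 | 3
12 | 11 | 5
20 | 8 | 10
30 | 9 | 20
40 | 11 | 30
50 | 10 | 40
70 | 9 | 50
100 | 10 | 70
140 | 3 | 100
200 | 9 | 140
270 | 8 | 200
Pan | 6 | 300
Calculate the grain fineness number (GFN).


Formula: GFN = sum(pct * multiplier) / sum(pct)
sum(pct * multiplier) = 7173
sum(pct) = 100
GFN = 7173 / 100 = 71.73

Answer: 71.73


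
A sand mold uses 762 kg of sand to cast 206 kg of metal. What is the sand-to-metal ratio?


Formula: Sand-to-Metal Ratio = W_sand / W_metal
Ratio = 762 kg / 206 kg = 3.6990

3.6990


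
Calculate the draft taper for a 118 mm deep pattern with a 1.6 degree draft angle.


Formula: taper = depth * tan(draft_angle)
tan(1.6 deg) = 0.0279325
taper = 118 mm * 0.0279325 = 3.2960 mm

Answer: 3.2960 mm


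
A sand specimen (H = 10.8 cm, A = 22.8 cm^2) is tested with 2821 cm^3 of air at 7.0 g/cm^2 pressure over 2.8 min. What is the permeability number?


Formula: Permeability Number P = (V * H) / (p * A * t)
Numerator: V * H = 2821 * 10.8 = 30466.8
Denominator: p * A * t = 7.0 * 22.8 * 2.8 = 446.88
P = 30466.8 / 446.88 = 68.1767

Final answer: 68.1767


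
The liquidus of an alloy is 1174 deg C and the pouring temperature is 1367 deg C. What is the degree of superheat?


Formula: Superheat = T_pour - T_melt
Superheat = 1367 - 1174 = 193 deg C


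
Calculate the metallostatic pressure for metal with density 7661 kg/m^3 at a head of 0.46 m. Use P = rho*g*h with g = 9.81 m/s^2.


Formula: P = rho * g * h
rho * g = 7661 * 9.81 = 75154.41 N/m^3
P = 75154.41 * 0.46 = 34571.0286 Pa

Answer: 34571.0286 Pa


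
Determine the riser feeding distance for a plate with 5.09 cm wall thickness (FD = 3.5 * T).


Formula: FD = 3.5 * T  (riser feeding-distance rule)
FD = 3.5 * 5.09 cm = 17.8150 cm

Answer: 17.8150 cm


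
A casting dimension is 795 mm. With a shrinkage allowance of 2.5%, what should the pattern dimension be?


Formula: L_pattern = L_casting * (1 + shrinkage_rate/100)
Shrinkage factor = 1 + 2.5/100 = 1.025
L_pattern = 795 mm * 1.025 = 814.8750 mm


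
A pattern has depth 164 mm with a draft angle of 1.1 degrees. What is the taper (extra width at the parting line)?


Formula: taper = depth * tan(draft_angle)
tan(1.1 deg) = 0.0192010
taper = 164 mm * 0.0192010 = 3.1490 mm

Final answer: 3.1490 mm


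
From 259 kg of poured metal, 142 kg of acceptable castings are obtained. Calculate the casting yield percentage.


Formula: Casting Yield = (W_good / W_total) * 100
Yield = (142 kg / 259 kg) * 100 = 54.8263%

Answer: 54.8263%


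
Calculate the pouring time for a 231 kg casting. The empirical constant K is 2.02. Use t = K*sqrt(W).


Formula: t = K * sqrt(W)
sqrt(W) = sqrt(231) = 15.19868
t = 2.02 * 15.19868 = 30.7013 s

Final answer: 30.7013 s


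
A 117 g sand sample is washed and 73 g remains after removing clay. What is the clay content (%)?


Formula: Clay% = (W_total - W_washed) / W_total * 100
Clay mass = 117 - 73 = 44 g
Clay% = 44 / 117 * 100 = 37.6068%

37.6068%


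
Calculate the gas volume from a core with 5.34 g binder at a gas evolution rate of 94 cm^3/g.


Formula: V_gas = W_binder * gas_evolution_rate
V = 5.34 g * 94 cm^3/g = 501.9600 cm^3

Answer: 501.9600 cm^3


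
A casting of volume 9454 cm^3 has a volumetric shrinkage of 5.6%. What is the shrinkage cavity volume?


Formula: V_shrink = V_casting * shrinkage_pct / 100
V_shrink = 9454 cm^3 * 5.6 / 100 = 529.4240 cm^3

Answer: 529.4240 cm^3


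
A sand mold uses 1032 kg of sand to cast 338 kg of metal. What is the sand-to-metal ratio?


Formula: Sand-to-Metal Ratio = W_sand / W_metal
Ratio = 1032 kg / 338 kg = 3.0533

Final answer: 3.0533


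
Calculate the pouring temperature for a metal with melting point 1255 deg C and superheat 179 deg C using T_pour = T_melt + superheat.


Formula: T_pour = T_melt + Superheat
T_pour = 1255 + 179 = 1434 deg C

Final answer: 1434 deg C


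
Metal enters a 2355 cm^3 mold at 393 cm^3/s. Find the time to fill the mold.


Formula: t_fill = V_mold / Q_flow
t = 2355 cm^3 / 393 cm^3/s = 5.9924 s

5.9924 s


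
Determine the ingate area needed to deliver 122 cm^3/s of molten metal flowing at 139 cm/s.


Formula: A_ingate = Q / v  (continuity equation)
A = 122 cm^3/s / 139 cm/s = 0.8777 cm^2

0.8777 cm^2


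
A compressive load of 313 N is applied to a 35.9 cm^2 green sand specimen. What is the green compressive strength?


Formula: Compressive Strength = Force / Area
Strength = 313 N / 35.9 cm^2 = 8.7187 N/cm^2

8.7187 N/cm^2


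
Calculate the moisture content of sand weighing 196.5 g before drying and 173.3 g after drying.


Formula: MC = (W_wet - W_dry) / W_wet * 100
Water mass = 196.5 - 173.3 = 23.2 g
MC = 23.2 / 196.5 * 100 = 11.8066%


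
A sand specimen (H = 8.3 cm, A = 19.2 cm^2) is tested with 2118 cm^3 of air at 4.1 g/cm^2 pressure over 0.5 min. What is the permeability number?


Formula: Permeability Number P = (V * H) / (p * A * t)
Numerator: V * H = 2118 * 8.3 = 17579.4
Denominator: p * A * t = 4.1 * 19.2 * 0.5 = 39.36
P = 17579.4 / 39.36 = 446.6311


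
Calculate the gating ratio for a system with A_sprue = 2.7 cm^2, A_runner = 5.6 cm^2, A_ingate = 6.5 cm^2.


Sprue:Runner:Ingate = 1 : 5.6/2.7 : 6.5/2.7 = 1:2.07:2.41

Answer: 1:2.07:2.41


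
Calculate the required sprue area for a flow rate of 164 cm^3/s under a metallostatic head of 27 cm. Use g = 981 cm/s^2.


Formula: v = sqrt(2*g*h), A = Q/v
Velocity: v = sqrt(2 * 981 * 27) = sqrt(52974) = 230.1608 cm/s
Sprue area: A = Q / v = 164 / 230.1608 = 0.7125 cm^2

Answer: 0.7125 cm^2


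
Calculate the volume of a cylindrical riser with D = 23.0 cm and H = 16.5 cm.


Formula: V = pi * (D/2)^2 * H  (cylinder volume)
Radius = D/2 = 23.0/2 = 11.5 cm
V = pi * 11.5^2 * 16.5 = 6855.3479 cm^3

Final answer: 6855.3479 cm^3


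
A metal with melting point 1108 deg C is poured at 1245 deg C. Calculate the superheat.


Formula: Superheat = T_pour - T_melt
Superheat = 1245 - 1108 = 137 deg C


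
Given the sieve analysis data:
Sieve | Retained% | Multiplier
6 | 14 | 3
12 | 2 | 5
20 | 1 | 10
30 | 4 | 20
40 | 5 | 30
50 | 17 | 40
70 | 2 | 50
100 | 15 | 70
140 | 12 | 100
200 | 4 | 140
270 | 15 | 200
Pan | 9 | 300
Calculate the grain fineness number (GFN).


Formula: GFN = sum(pct * multiplier) / sum(pct)
sum(pct * multiplier) = 9582
sum(pct) = 100
GFN = 9582 / 100 = 95.82


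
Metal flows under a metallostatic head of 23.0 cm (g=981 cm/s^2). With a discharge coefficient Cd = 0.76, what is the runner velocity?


Formula: v = Cd * sqrt(2 * g * h)  (Torricelli with discharge coefficient)
2*g*h = 2 * 981 * 23.0 = 45126.0 cm^2/s^2
sqrt(45126.0) = 212.42881 cm/s
v = 0.76 * 212.42881 = 161.4459 cm/s

Answer: 161.4459 cm/s


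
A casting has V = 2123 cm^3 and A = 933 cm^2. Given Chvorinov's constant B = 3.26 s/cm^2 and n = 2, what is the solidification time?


Formula: t_s = B * (V/A)^n  (Chvorinov's rule, n=2)
Modulus M = V/A = 2123/933 = 2.275456 cm
M^2 = 2.275456^2 = 5.177700 cm^2
t_s = 3.26 * 5.177700 = 16.8793 s

Final answer: 16.8793 s


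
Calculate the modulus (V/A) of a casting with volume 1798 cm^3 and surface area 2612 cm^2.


Formula: Casting Modulus M = V / A
M = 1798 cm^3 / 2612 cm^2 = 0.6884 cm

Answer: 0.6884 cm


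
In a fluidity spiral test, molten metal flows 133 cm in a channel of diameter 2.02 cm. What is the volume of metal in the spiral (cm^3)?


Formula: V = pi * (d/2)^2 * L  (cylinder volume)
Radius = 2.02/2 = 1.01 cm
V = pi * 1.01^2 * 133 = 426.2302 cm^3


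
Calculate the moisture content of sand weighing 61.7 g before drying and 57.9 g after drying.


Formula: MC = (W_wet - W_dry) / W_wet * 100
Water mass = 61.7 - 57.9 = 3.8 g
MC = 3.8 / 61.7 * 100 = 6.1588%


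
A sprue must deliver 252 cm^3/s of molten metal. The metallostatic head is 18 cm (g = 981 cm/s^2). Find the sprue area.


Formula: v = sqrt(2*g*h), A = Q/v
Velocity: v = sqrt(2 * 981 * 18) = sqrt(35316) = 187.9255 cm/s
Sprue area: A = Q / v = 252 / 187.9255 = 1.3410 cm^2

Answer: 1.3410 cm^2


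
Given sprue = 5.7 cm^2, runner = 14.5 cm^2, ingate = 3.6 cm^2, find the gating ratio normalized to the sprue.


Sprue:Runner:Ingate = 1 : 14.5/5.7 : 3.6/5.7 = 1:2.54:0.63

Final answer: 1:2.54:0.63


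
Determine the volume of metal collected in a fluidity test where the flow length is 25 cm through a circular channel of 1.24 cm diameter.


Formula: V = pi * (d/2)^2 * L  (cylinder volume)
Radius = 1.24/2 = 0.62 cm
V = pi * 0.62^2 * 25 = 30.1907 cm^3

Answer: 30.1907 cm^3


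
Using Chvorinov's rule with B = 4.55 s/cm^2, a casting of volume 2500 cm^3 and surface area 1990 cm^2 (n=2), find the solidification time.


Formula: t_s = B * (V/A)^n  (Chvorinov's rule, n=2)
Modulus M = V/A = 2500/1990 = 1.256281 cm
M^2 = 1.256281^2 = 1.578242 cm^2
t_s = 4.55 * 1.578242 = 7.1810 s

Answer: 7.1810 s


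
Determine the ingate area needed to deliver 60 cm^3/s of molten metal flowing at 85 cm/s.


Formula: A_ingate = Q / v  (continuity equation)
A = 60 cm^3/s / 85 cm/s = 0.7059 cm^2

Answer: 0.7059 cm^2


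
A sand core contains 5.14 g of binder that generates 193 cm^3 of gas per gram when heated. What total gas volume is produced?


Formula: V_gas = W_binder * gas_evolution_rate
V = 5.14 g * 193 cm^3/g = 992.0200 cm^3


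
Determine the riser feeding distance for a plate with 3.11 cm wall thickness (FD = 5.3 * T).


Formula: FD = 5.3 * T  (riser feeding-distance rule)
FD = 5.3 * 3.11 cm = 16.4830 cm

Final answer: 16.4830 cm


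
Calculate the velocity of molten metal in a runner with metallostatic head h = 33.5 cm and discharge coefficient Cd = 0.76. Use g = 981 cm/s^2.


Formula: v = Cd * sqrt(2 * g * h)  (Torricelli with discharge coefficient)
2*g*h = 2 * 981 * 33.5 = 65727.0 cm^2/s^2
sqrt(65727.0) = 256.37278 cm/s
v = 0.76 * 256.37278 = 194.8433 cm/s

194.8433 cm/s


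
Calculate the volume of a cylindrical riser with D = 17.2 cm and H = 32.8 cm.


Formula: V = pi * (D/2)^2 * H  (cylinder volume)
Radius = D/2 = 17.2/2 = 8.6 cm
V = pi * 8.6^2 * 32.8 = 7621.1519 cm^3

7621.1519 cm^3


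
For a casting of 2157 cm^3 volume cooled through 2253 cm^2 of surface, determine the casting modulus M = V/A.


Formula: Casting Modulus M = V / A
M = 2157 cm^3 / 2253 cm^2 = 0.9574 cm

Answer: 0.9574 cm


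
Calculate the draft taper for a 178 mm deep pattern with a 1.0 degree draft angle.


Formula: taper = depth * tan(draft_angle)
tan(1.0 deg) = 0.0174551
taper = 178 mm * 0.0174551 = 3.1070 mm


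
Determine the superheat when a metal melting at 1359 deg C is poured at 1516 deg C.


Formula: Superheat = T_pour - T_melt
Superheat = 1516 - 1359 = 157 deg C

Final answer: 157 deg C


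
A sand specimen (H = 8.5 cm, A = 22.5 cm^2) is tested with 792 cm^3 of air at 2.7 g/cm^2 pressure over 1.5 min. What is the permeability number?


Formula: Permeability Number P = (V * H) / (p * A * t)
Numerator: V * H = 792 * 8.5 = 6732.0
Denominator: p * A * t = 2.7 * 22.5 * 1.5 = 91.125
P = 6732.0 / 91.125 = 73.8765

73.8765


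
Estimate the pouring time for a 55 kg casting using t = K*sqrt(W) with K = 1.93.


Formula: t = K * sqrt(W)
sqrt(W) = sqrt(55) = 7.41620
t = 1.93 * 7.41620 = 14.3133 s

Answer: 14.3133 s


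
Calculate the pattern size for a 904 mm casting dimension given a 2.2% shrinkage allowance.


Formula: L_pattern = L_casting * (1 + shrinkage_rate/100)
Shrinkage factor = 1 + 2.2/100 = 1.022
L_pattern = 904 mm * 1.022 = 923.8880 mm


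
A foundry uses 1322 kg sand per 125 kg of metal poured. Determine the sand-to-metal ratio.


Formula: Sand-to-Metal Ratio = W_sand / W_metal
Ratio = 1322 kg / 125 kg = 10.5760

Final answer: 10.5760


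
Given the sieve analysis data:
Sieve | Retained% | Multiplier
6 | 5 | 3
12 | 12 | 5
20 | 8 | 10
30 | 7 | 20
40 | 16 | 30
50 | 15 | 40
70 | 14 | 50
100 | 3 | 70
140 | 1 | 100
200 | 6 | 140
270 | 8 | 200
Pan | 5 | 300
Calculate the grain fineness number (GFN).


Formula: GFN = sum(pct * multiplier) / sum(pct)
sum(pct * multiplier) = 6325
sum(pct) = 100
GFN = 6325 / 100 = 63.25

63.25


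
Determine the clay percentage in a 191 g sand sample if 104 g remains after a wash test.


Formula: Clay% = (W_total - W_washed) / W_total * 100
Clay mass = 191 - 104 = 87 g
Clay% = 87 / 191 * 100 = 45.5497%


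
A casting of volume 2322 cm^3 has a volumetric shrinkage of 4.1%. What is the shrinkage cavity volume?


Formula: V_shrink = V_casting * shrinkage_pct / 100
V_shrink = 2322 cm^3 * 4.1 / 100 = 95.2020 cm^3

Answer: 95.2020 cm^3


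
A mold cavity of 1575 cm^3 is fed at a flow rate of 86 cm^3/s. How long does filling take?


Formula: t_fill = V_mold / Q_flow
t = 1575 cm^3 / 86 cm^3/s = 18.3140 s

18.3140 s


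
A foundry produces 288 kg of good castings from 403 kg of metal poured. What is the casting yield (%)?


Formula: Casting Yield = (W_good / W_total) * 100
Yield = (288 kg / 403 kg) * 100 = 71.4640%

71.4640%


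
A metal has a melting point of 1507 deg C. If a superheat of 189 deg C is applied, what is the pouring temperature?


Formula: T_pour = T_melt + Superheat
T_pour = 1507 + 189 = 1696 deg C

Answer: 1696 deg C


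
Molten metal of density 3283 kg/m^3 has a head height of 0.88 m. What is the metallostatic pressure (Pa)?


Formula: P = rho * g * h
rho * g = 3283 * 9.81 = 32206.23 N/m^3
P = 32206.23 * 0.88 = 28341.4824 Pa


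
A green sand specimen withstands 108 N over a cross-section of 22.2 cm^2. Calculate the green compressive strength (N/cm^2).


Formula: Compressive Strength = Force / Area
Strength = 108 N / 22.2 cm^2 = 4.8649 N/cm^2

Answer: 4.8649 N/cm^2


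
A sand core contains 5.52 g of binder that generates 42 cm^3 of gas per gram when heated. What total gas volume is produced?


Formula: V_gas = W_binder * gas_evolution_rate
V = 5.52 g * 42 cm^3/g = 231.8400 cm^3

231.8400 cm^3


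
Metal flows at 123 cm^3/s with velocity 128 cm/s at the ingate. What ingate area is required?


Formula: A_ingate = Q / v  (continuity equation)
A = 123 cm^3/s / 128 cm/s = 0.9609 cm^2

0.9609 cm^2


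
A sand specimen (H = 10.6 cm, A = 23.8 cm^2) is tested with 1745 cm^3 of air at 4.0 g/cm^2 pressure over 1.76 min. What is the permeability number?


Formula: Permeability Number P = (V * H) / (p * A * t)
Numerator: V * H = 1745 * 10.6 = 18497.0
Denominator: p * A * t = 4.0 * 23.8 * 1.76 = 167.552
P = 18497.0 / 167.552 = 110.3956

Final answer: 110.3956


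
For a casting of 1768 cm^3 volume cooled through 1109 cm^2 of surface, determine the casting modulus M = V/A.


Formula: Casting Modulus M = V / A
M = 1768 cm^3 / 1109 cm^2 = 1.5942 cm

Answer: 1.5942 cm


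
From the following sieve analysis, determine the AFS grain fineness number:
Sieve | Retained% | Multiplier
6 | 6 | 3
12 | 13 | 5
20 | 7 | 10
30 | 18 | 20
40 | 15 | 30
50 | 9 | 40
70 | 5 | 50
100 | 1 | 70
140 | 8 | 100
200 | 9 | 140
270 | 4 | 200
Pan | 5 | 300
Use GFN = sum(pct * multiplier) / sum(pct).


Formula: GFN = sum(pct * multiplier) / sum(pct)
sum(pct * multiplier) = 6003
sum(pct) = 100
GFN = 6003 / 100 = 60.03

Answer: 60.03


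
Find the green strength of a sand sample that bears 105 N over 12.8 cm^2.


Formula: Compressive Strength = Force / Area
Strength = 105 N / 12.8 cm^2 = 8.2031 N/cm^2

Final answer: 8.2031 N/cm^2


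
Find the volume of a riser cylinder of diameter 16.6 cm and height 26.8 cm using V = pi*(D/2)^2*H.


Formula: V = pi * (D/2)^2 * H  (cylinder volume)
Radius = D/2 = 16.6/2 = 8.3 cm
V = pi * 8.3^2 * 26.8 = 5800.1717 cm^3

Final answer: 5800.1717 cm^3


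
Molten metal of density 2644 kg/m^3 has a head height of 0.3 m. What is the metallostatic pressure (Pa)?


Formula: P = rho * g * h
rho * g = 2644 * 9.81 = 25937.64 N/m^3
P = 25937.64 * 0.3 = 7781.2920 Pa

7781.2920 Pa


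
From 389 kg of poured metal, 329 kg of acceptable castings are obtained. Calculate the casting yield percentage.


Formula: Casting Yield = (W_good / W_total) * 100
Yield = (329 kg / 389 kg) * 100 = 84.5758%

Answer: 84.5758%


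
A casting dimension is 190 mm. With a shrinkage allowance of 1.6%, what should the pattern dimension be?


Formula: L_pattern = L_casting * (1 + shrinkage_rate/100)
Shrinkage factor = 1 + 1.6/100 = 1.016
L_pattern = 190 mm * 1.016 = 193.0400 mm

Answer: 193.0400 mm


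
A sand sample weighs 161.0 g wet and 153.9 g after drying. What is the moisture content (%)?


Formula: MC = (W_wet - W_dry) / W_wet * 100
Water mass = 161.0 - 153.9 = 7.1 g
MC = 7.1 / 161.0 * 100 = 4.4099%


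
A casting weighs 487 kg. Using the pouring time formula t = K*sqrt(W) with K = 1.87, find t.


Formula: t = K * sqrt(W)
sqrt(W) = sqrt(487) = 22.06808
t = 1.87 * 22.06808 = 41.2673 s


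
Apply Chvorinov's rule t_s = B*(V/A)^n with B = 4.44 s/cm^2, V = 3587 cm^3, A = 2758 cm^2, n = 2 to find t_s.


Formula: t_s = B * (V/A)^n  (Chvorinov's rule, n=2)
Modulus M = V/A = 3587/2758 = 1.300580 cm
M^2 = 1.300580^2 = 1.691508 cm^2
t_s = 4.44 * 1.691508 = 7.5103 s

Final answer: 7.5103 s
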